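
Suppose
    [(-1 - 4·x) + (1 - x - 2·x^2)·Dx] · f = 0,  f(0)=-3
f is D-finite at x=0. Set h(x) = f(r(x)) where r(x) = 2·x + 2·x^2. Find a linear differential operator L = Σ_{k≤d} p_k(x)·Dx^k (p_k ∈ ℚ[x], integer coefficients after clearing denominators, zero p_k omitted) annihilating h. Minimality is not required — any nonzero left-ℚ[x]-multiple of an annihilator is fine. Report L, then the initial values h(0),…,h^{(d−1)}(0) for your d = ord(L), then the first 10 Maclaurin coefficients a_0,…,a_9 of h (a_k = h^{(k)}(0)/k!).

L = (2 + 20·x + 48·x^2 + 32·x^3) + (-1 + 2·x + 10·x^2 + 16·x^3 + 8·x^4)·Dx  (order 1).
h: a_k = -3, -6, -42, -192, -924, -4488, -21624, -104448, -504336, -2435040, …
ICs: h(0) = -3.

f: a_k = -3, -3, -9, -15, -33, -63, -129, -255, -513, -1023, …
f∘r: x↦r, Dx↦Dx/r' in L_f ⇒ L₀.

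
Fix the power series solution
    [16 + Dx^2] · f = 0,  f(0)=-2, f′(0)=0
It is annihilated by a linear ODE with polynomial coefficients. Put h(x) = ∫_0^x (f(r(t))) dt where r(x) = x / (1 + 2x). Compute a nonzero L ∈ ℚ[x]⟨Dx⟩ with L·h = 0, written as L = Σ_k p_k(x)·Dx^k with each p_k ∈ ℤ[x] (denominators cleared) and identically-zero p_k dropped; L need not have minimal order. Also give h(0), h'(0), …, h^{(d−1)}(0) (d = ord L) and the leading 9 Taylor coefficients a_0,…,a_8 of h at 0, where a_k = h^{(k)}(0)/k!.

f: a_k = -2, 0, 16, 0, -64/3, 0, 512/45, 0, -1024/315, …
Change of var in L_f (x↦r) gives L₀.
h=∫h₀ ⇒ L = L₀·Dx.
L = 16·Dx + (4 + 24·x + 48·x^2 + 32·x^3)·Dx^2 + (1 + 8·x + 24·x^2 + 32·x^3 + 16·x^4)·Dx^3  (order 3).
h: a_k = 0, -2, 0, 16/3, -16, 512/15, -512/9, 2816/45, 128/5, …
ICs: h(0) = 0, h′(0) = -2, h′′(0) = 0.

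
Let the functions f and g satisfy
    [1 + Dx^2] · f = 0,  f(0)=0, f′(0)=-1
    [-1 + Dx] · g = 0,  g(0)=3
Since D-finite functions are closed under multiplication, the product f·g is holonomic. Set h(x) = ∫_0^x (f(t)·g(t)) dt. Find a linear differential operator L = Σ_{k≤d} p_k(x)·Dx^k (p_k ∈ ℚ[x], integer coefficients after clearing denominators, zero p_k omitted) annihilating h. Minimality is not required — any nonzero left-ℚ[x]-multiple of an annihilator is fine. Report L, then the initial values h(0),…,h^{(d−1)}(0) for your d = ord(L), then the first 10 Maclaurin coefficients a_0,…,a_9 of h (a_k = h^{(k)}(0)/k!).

L = 2·Dx - 2·Dx^2 + Dx^3  (order 3).
h: a_k = 0, 0, -3/2, -1, -1/4, 0, 1/60, 1/210, 1/1680, 0, …
ICs: h(0) = 0, h′(0) = 0, h′′(0) = -3.

f: a_k = 0, -1, 0, 1/6, 0, -1/120, 0, 1/5040, 0, -1/362880, …
g: a_k = 3, 3, 3/2, 1/2, 1/8, 1/40, 1/240, 1/1680, 1/13440, 1/120960, …
Product ⇒ symmetric product L₀, ord ≤ 2.
Integrate: L := L₀·Dx.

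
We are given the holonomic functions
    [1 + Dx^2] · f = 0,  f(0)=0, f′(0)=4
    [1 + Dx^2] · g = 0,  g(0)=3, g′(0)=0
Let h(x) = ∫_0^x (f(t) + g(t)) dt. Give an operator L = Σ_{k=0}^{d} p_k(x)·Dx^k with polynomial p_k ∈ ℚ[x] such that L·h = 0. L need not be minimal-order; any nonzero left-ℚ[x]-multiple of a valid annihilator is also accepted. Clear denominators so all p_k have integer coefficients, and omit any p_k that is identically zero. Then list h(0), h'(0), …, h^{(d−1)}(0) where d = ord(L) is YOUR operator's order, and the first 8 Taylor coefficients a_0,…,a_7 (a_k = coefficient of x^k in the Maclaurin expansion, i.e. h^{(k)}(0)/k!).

f: a_k = 0, 4, 0, -2/3, 0, 1/30, 0, -1/1260, …
g: a_k = 3, 0, -3/2, 0, 1/8, 0, -1/240, 0, …
h₀=f+g: left-lcm gives L₀, ord ≤ 4.
Integrate: L := L₀·Dx.
L = Dx + Dx^3  (order 3).
h: a_k = 0, 3, 2, -1/2, -1/6, 1/40, 1/180, -1/1680, …
ICs: h(0) = 0, h′(0) = 3, h′′(0) = 4.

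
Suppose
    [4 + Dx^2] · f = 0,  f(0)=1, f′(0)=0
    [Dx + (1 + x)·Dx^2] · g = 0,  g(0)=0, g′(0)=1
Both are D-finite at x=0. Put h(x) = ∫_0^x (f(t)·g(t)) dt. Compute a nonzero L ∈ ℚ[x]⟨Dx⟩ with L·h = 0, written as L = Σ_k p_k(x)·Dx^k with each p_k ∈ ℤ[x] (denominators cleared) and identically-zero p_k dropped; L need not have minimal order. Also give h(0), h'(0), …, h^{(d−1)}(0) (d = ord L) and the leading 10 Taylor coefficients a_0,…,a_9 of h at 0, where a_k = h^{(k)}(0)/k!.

f: a_k = 1, 0, -2, 0, 2/3, 0, -4/45, 0, 2/315, 0, …
g: a_k = 0, 1, -1/2, 1/3, -1/4, 1/5, -1/6, 1/7, -1/8, 1/9, …
L₀ := L_f ⊗_s L_g (sym. prod.), ord ≤ 4.
Integrate: L := L₀·Dx.
L = (168 + 864·x + 1456·x^2 + 1024·x^3 + 256·x^4)·Dx + (112 + 368·x + 384·x^2 + 128·x^3)·Dx^2 + (102 + 464·x + 744·x^2 + 512·x^3 + 128·x^4)·Dx^3 + (28 + 92·x + 96·x^2 + 32·x^3)·Dx^4 + (15 + 62·x + 95·x^2 + 64·x^3 + 16·x^4)·Dx^5  (order 5).
h: a_k = 0, 0, 1/2, -1/6, -5/12, 3/20, 1/30, 0, -13/840, 31/3240, …
ICs: h(0) = 0, h′(0) = 0, h′′(0) = 1, h′′′(0) = -1, h′′′′(0) = -10.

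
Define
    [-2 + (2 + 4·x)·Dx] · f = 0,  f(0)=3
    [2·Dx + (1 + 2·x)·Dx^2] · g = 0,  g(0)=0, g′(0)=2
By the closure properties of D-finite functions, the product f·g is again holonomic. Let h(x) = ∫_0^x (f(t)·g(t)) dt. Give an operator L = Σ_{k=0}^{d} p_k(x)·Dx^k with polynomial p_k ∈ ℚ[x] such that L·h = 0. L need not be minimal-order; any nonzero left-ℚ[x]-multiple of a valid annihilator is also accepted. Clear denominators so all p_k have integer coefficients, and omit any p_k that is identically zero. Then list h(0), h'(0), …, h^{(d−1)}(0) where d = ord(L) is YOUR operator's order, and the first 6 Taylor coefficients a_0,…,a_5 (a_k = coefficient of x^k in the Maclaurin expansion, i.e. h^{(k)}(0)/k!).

f: a_k = 3, 3, -3/2, 3/2, -15/8, 21/8, …
g: a_k = 0, 2, -2, 8/3, -4, 32/5, …
L₀ := L_f ⊗_s L_g (sym. prod.), ord ≤ 2.
h=∫₀ˣh₀: take L = L₀·Dx.
L = Dx + (1 + 4·x + 4·x^2)·Dx^3  (order 3).
h: a_k = 0, 0, 3, 0, -1/4, 2/5, …
ICs: h(0) = 0, h′(0) = 0, h′′(0) = 6.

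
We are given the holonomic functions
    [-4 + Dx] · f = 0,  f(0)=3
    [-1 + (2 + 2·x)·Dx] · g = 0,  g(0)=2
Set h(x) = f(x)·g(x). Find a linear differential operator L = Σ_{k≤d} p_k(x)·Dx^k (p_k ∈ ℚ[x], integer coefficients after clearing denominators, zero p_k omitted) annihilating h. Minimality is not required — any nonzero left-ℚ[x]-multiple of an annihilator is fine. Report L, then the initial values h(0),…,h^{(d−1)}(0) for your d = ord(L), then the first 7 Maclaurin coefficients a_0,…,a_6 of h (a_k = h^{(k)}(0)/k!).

f: a_k = 3, 12, 24, 32, 32, 128/5, 256/15, …
g: a_k = 2, 1, -1/4, 1/8, -5/64, 7/128, -21/512, …
L₀ := L_f ⊗_s L_g (sym. prod.), ord ≤ 1.
L = (-9 - 8·x) + (2 + 2·x)·Dx  (order 1).
h: a_k = 6, 27, 237/4, 683/8, 5841/64, 49553/640, 417727/7680, …
ICs: h(0) = 6.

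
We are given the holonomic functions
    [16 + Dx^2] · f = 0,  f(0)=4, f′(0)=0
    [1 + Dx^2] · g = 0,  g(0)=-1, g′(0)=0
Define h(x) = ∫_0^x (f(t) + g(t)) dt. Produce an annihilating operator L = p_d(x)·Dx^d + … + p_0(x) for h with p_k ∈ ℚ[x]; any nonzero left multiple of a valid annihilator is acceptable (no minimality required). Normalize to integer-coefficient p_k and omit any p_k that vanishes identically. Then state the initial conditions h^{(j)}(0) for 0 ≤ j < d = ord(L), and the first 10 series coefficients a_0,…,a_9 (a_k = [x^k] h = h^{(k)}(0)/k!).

L = 16·Dx + 17·Dx^3 + Dx^5  (order 5).
h: a_k = 0, 3, 0, -21/2, 0, 341/40, 0, -5461/1680, 0, 1387/1920, …
ICs: h(0) = 0, h′(0) = 3, h′′(0) = 0, h′′′(0) = -63, h′′′′(0) = 0.

f: a_k = 4, 0, -32, 0, 128/3, 0, -1024/45, 0, 2048/315, 0, …
g: a_k = -1, 0, 1/2, 0, -1/24, 0, 1/720, 0, -1/40320, 0, …
Weyl lclm of L_f,L_g ⇒ L₀ (ord ≤ 4).
∫: right-multiply L₀ by Dx.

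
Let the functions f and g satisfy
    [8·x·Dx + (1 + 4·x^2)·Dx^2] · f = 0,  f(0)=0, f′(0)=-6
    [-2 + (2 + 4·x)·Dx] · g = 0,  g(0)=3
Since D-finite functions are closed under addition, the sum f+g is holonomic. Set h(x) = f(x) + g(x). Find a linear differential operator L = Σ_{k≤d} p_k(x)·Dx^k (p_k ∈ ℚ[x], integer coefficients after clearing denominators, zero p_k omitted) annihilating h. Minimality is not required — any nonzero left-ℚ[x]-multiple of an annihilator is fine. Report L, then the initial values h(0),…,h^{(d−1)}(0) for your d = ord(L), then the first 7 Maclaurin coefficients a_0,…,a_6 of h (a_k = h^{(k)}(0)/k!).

L = (-8 - 40·x + 96·x^2 + 96·x^3)·Dx + (-11 - 32·x + 40·x^2 + 384·x^3 + 336·x^4)·Dx^2 + (-1 + 6·x + 24·x^2 + 48·x^3 + 112·x^4 + 96·x^5)·Dx^3  (order 3).
h: a_k = 3, -3, -3/2, 19/2, -15/8, -663/40, -63/16, …
ICs: h(0) = 3, h′(0) = -3, h′′(0) = -3.

f: a_k = 0, -6, 0, 8, 0, -96/5, 0, …
g: a_k = 3, 3, -3/2, 3/2, -15/8, 21/8, -63/16, …
Sum ⇒ L₀ = lclm(L_f,L_g) in ℚ(x)⟨Dx⟩.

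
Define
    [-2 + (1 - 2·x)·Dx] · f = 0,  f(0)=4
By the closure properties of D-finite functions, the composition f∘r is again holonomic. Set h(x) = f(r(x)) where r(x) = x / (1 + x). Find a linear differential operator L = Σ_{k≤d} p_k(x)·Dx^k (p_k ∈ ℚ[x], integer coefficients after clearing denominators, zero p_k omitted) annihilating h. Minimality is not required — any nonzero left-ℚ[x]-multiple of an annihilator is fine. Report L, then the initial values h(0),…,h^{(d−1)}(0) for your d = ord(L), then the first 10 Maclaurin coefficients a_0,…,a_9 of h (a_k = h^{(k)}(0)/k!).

f: a_k = 4, 8, 16, 32, 64, 128, 256, 512, 1024, 2048, …
Change of var in L_f (x↦r) gives L₀.
L = 2 + (-1 + x^2)·Dx  (order 1).
h: a_k = 4, 8, 8, 8, 8, 8, 8, 8, 8, 8, …
ICs: h(0) = 4.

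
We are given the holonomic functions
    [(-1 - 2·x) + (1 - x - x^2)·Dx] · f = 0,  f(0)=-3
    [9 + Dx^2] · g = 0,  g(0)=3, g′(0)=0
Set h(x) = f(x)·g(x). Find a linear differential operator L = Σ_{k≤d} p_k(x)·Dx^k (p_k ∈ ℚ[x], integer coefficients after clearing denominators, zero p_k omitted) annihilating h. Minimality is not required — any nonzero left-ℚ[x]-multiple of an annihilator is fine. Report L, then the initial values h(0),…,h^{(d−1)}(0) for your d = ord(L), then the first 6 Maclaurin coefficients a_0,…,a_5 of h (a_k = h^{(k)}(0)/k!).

L = (-7 + 9·x + 9·x^2) + (2 + 4·x)·Dx + (-1 + x + x^2)·Dx^2  (order 2).
h: a_k = -9, -9, 45/2, 27/2, 45/8, 153/8, …
ICs: h(0) = -9, h′(0) = -9.

f: a_k = -3, -3, -6, -9, -15, -24, …
g: a_k = 3, 0, -27/2, 0, 81/8, 0, …
Sym-product of L_f,L_g gives L₀ (≤ ord 2).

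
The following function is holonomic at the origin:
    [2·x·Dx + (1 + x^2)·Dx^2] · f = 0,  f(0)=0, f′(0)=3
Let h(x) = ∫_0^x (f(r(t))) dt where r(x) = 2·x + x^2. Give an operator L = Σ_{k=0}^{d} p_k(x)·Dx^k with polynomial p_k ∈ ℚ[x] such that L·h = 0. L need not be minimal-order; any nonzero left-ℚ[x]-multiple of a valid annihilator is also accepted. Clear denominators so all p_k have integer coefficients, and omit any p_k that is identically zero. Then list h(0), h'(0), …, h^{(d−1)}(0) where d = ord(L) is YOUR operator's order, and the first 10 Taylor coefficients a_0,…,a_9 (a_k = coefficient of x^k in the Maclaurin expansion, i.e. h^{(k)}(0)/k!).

f: a_k = 0, 3, 0, -1, 0, 3/5, 0, -3/7, 0, 1/3, …
h₀=f(r): pull back L_f along r ⇒ L₀.
h=∫h₀ ⇒ L = L₀·Dx.
L = (-1 + 8·x + 16·x^2 + 12·x^3 + 3·x^4)·Dx^2 + (1 + x + 4·x^2 + 8·x^3 + 5·x^4 + x^5)·Dx^3  (order 3).
h: a_k = 0, 0, 3, 1, -2, -12/5, 11/5, 47/7, -6/7, -56/3, …
ICs: h(0) = 0, h′(0) = 0, h′′(0) = 6.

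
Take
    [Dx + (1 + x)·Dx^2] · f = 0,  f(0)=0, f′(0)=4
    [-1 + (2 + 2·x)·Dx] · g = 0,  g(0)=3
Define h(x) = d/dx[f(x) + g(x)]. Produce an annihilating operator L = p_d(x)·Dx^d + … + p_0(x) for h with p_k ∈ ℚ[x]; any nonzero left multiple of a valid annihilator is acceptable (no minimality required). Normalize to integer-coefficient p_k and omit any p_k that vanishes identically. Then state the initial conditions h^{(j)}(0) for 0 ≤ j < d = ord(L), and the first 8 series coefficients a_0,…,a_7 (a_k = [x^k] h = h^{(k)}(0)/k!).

L = 1 + (5 + 5·x)·Dx + (2 + 4·x + 2·x^2)·Dx^2  (order 2).
h: a_k = 11/2, -19/4, 73/16, -143/32, 1129/256, -2237/512, 8885/2048, -17671/4096, …
ICs: h(0) = 11/2, h′(0) = -19/4.

f: a_k = 0, 4, -2, 4/3, -1, 4/5, -2/3, 4/7, …
g: a_k = 3, 3/2, -3/8, 3/16, -15/128, 21/256, -63/1024, 99/2048, …
Weyl lclm of L_f,L_g ⇒ L₀ (ord ≤ 3).
Derive L from L₀ (diff closure).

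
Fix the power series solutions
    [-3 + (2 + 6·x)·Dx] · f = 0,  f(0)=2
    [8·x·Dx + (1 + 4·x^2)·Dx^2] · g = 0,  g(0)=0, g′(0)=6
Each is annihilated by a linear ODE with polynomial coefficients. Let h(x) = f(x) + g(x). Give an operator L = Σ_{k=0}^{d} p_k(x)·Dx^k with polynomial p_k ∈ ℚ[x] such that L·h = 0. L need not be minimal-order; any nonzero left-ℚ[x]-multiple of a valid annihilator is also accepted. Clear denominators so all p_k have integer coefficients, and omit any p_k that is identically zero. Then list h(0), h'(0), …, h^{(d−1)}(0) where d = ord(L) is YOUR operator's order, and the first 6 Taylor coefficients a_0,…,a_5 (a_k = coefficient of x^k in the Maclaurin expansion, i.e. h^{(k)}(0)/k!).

L = (-48 - 360·x + 576·x^2 + 864·x^3)·Dx + (-59 - 192·x - 120·x^2 + 2304·x^3 + 3024·x^4)·Dx^2 + (-6 + 14·x + 144·x^2 + 272·x^3 + 672·x^4 + 864·x^5)·Dx^3  (order 3).
h: a_k = 2, 9, -9/4, -37/8, -405/64, 20793/640, …
ICs: h(0) = 2, h′(0) = 9, h′′(0) = -9/2.

f: a_k = 2, 3, -9/4, 27/8, -405/64, 1701/128, …
g: a_k = 0, 6, 0, -8, 0, 96/5, …
Sum ⇒ L₀ = lclm(L_f,L_g) in ℚ(x)⟨Dx⟩.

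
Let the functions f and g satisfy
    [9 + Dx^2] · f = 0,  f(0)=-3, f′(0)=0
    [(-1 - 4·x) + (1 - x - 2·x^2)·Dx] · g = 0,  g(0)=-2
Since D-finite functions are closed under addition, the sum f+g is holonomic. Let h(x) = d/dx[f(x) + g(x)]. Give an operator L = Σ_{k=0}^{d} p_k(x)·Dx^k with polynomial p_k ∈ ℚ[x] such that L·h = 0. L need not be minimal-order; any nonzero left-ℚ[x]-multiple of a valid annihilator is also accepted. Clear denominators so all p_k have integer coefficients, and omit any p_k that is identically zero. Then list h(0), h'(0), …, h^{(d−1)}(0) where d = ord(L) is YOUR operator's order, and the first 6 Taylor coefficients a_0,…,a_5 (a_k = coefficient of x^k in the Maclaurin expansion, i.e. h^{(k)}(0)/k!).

f: a_k = -3, 0, 27/2, 0, -81/8, 0, …
g: a_k = -2, -2, -6, -10, -22, -42, …
Sum ⇒ L₀ = lclm(L_f,L_g) in ℚ(x)⟨Dx⟩.
h₀' ⇒ L via d/dx closure of L₀.
L = (954 + 3600·x + 8154·x^2 + 4140·x^3 + 5760·x^4 + 3888·x^5 + 2592·x^6) + (-117 - 369·x + 585·x^2 + 747·x^3 + 90·x^4 + 828·x^5 + 1512·x^6 + 864·x^7)·Dx + (106 + 400·x + 906·x^2 + 460·x^3 + 640·x^4 + 432·x^5 + 288·x^6)·Dx^2 + (-13 - 41·x + 65·x^2 + 83·x^3 + 10·x^4 + 92·x^5 + 168·x^6 + 96·x^7)·Dx^3  (order 3).
h: a_k = -2, 15, -30, -257/2, -210, -19911/40, …
ICs: h(0) = -2, h′(0) = 15, h′′(0) = -60.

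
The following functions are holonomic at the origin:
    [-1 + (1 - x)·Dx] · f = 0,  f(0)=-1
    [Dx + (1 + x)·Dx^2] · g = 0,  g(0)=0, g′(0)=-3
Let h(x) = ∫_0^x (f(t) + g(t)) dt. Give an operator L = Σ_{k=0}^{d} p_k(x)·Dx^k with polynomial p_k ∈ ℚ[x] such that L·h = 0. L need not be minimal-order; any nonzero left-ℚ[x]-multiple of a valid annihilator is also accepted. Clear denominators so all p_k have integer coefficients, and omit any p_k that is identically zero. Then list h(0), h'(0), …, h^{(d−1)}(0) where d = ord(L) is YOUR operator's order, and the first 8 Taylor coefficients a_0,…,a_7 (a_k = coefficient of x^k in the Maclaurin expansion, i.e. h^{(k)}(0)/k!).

L = (10 + 2·x)·Dx^2 + (4 + 16·x + 4·x^2)·Dx^3 + (-3 - x + 3·x^2 + x^3)·Dx^4  (order 4).
h: a_k = 0, -1, -2, 1/6, -1/2, -1/20, -4/15, -1/14, …
ICs: h(0) = 0, h′(0) = -1, h′′(0) = -4, h′′′(0) = 1.

f: a_k = -1, -1, -1, -1, -1, -1, -1, -1, …
g: a_k = 0, -3, 3/2, -1, 3/4, -3/5, 1/2, -3/7, …
Sum ⇒ L₀ = lclm(L_f,L_g) in ℚ(x)⟨Dx⟩.
Integrate: L := L₀·Dx.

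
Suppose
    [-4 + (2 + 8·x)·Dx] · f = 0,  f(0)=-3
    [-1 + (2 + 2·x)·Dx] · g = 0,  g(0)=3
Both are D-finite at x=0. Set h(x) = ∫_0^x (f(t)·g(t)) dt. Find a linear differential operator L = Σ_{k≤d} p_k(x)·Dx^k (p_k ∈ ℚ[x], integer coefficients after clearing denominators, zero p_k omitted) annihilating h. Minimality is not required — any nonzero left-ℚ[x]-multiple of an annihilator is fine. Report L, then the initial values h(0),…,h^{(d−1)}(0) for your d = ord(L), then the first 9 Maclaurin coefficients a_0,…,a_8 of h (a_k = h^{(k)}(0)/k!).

f: a_k = -3, -6, 6, -12, 30, -84, 252, -792, 2574, …
g: a_k = 3, 3/2, -3/8, 3/16, -15/128, 21/256, -63/1024, 99/2048, -1287/32768, …
L₀ := L_f ⊗_s L_g (sym. prod.), ord ≤ 1.
h=∫₀ˣh₀: take L = L₀·Dx.
L = (-5 - 8·x)·Dx + (2 + 10·x + 8·x^2)·Dx^2  (order 2).
h: a_k = 0, -9, -45/4, 27/8, -405/64, 8829/640, -17145/512, 630261/7168, -4011525/16384, …
ICs: h(0) = 0, h′(0) = -9.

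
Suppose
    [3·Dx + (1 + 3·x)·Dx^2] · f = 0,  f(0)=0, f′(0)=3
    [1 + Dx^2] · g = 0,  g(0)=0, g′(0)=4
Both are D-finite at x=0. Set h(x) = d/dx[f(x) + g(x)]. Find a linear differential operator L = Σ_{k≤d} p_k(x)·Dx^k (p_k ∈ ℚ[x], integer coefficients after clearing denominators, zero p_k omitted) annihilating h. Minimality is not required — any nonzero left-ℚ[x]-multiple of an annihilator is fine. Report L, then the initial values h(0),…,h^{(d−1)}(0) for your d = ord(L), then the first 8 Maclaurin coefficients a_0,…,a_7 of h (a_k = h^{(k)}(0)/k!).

f: a_k = 0, 3, -9/2, 9, -81/4, 243/5, -243/2, 2187/7, …
g: a_k = 0, 4, 0, -2/3, 0, 1/30, 0, -1/1260, …
Weyl lclm of L_f,L_g ⇒ L₀ (ord ≤ 4).
h=h₀': d/dx-closure on L₀ ⇒ L.
L = (165 + 18·x + 27·x^2) + (19 + 63·x + 27·x^2 + 27·x^3)·Dx + (165 + 18·x + 27·x^2)·Dx^2 + (19 + 63·x + 27·x^2 + 27·x^3)·Dx^3  (order 3).
h: a_k = 7, -9, 25, -81, 1459/6, -729, 393659/180, -6561, …
ICs: h(0) = 7, h′(0) = -9, h′′(0) = 50.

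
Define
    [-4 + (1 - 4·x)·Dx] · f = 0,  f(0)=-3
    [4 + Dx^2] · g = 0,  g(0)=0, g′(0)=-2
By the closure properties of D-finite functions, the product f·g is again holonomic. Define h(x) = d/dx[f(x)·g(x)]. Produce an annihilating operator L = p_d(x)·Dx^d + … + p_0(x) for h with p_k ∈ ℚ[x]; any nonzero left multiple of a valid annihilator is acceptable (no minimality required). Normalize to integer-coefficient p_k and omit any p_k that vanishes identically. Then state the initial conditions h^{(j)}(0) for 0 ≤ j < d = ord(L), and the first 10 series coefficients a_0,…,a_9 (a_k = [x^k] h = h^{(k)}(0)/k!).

f: a_k = -3, -12, -48, -192, -768, -3072, -12288, -49152, -196608, -786432, …
g: a_k = 0, -2, 0, 4/3, 0, -4/15, 0, 8/315, 0, -4/2835, …
L₀ := L_f ⊗_s L_g (sym. prod.), ord ≤ 2.
h=h₀': d/dx-closure on L₀ ⇒ L.
L = (-28 - 32·x + 64·x^2) + (-8 + 32·x)·Dx + (1 - 8·x + 16·x^2)·Dx^2  (order 2).
h: a_k = 6, 48, 276, 1472, 7364, 176736/5, 2474296/15, 79177472/105, 50899804/15, 407198432/27, …
ICs: h(0) = 6, h′(0) = 48.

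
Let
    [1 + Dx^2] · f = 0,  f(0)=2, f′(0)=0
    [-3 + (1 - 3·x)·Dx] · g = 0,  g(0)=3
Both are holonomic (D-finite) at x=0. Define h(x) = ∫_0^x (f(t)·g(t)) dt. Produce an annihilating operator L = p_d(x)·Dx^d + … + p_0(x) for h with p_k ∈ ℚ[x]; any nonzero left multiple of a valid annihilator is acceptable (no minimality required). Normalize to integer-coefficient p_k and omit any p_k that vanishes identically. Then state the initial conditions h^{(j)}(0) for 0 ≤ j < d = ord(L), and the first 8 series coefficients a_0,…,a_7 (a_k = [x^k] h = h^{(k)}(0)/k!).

f: a_k = 2, 0, -1, 0, 1/12, 0, -1/360, 0, …
g: a_k = 3, 9, 27, 81, 243, 729, 2187, 6561, …
L₀ := L_f ⊗_s L_g (sym. prod.), ord ≤ 2.
∫: right-multiply L₀ by Dx.
L = (-1 + 3·x)·Dx + 6·Dx^2 + (-1 + 3·x)·Dx^3  (order 3).
h: a_k = 0, 6, 9, 17, 153/4, 1837/20, 1837/8, 495989/840, …
ICs: h(0) = 0, h′(0) = 6, h′′(0) = 18.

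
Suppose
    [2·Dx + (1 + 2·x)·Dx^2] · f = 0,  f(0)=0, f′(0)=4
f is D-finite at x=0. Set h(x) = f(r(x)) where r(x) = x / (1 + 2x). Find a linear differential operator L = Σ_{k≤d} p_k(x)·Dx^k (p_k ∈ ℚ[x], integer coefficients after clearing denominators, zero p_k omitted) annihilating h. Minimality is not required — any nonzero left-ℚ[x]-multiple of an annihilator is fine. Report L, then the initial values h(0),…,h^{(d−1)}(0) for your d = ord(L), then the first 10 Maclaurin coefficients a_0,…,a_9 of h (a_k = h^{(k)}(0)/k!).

f: a_k = 0, 4, -4, 16/3, -8, 64/5, -64/3, 256/7, -64, 1024/9, …
Substitute x→r, Dx→(1/r')Dx; clear ⇒ L₀.
L = (6 + 16·x)·Dx + (1 + 6·x + 8·x^2)·Dx^2  (order 2).
h: a_k = 0, 4, -12, 112/3, -120, 1984/5, -1344, 32512/7, -16320, 523264/9, …
ICs: h(0) = 0, h′(0) = 4.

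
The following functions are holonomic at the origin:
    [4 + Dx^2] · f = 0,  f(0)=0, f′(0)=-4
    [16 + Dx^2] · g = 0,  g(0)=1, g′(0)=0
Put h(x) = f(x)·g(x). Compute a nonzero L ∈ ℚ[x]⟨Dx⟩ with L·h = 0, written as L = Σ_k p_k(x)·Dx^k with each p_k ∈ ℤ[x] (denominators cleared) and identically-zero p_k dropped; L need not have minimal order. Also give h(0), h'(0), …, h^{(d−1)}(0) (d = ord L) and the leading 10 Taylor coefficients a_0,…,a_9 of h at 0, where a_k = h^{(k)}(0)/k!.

L = 144 + 40·Dx^2 + Dx^4  (order 4).
h: a_k = 0, -4, 0, 104/3, 0, -968/15, 0, 17488/315, 0, -78728/2835, …
ICs: h(0) = 0, h′(0) = -4, h′′(0) = 0, h′′′(0) = 208.

f: a_k = 0, -4, 0, 8/3, 0, -8/15, 0, 16/315, 0, -8/2835, …
g: a_k = 1, 0, -8, 0, 32/3, 0, -256/45, 0, 512/315, 0, …
h₀=f·g: eliminate ⇒ L₀, order ≤ 2·2.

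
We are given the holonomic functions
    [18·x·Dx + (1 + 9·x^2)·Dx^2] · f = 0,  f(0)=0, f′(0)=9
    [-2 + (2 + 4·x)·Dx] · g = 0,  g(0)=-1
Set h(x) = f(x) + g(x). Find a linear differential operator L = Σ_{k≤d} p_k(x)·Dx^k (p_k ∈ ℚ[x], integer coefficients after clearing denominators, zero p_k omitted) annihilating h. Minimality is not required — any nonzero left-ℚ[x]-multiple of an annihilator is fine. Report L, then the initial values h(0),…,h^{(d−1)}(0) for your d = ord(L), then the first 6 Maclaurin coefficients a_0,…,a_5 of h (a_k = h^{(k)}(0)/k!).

L = (-36 - 180·x + 972·x^2 + 972·x^3)·Dx + (-42 - 144·x + 720·x^2 + 3888·x^3 + 3402·x^4)·Dx^2 + (-2 + 32·x + 108·x^2 + 396·x^3 + 1134·x^4 + 972·x^5)·Dx^3  (order 3).
h: a_k = -1, 8, 1/2, -55/2, 5/8, 5797/40, …
ICs: h(0) = -1, h′(0) = 8, h′′(0) = 1.

f: a_k = 0, 9, 0, -27, 0, 729/5, …
g: a_k = -1, -1, 1/2, -1/2, 5/8, -7/8, …
Weyl lclm of L_f,L_g ⇒ L₀ (ord ≤ 3).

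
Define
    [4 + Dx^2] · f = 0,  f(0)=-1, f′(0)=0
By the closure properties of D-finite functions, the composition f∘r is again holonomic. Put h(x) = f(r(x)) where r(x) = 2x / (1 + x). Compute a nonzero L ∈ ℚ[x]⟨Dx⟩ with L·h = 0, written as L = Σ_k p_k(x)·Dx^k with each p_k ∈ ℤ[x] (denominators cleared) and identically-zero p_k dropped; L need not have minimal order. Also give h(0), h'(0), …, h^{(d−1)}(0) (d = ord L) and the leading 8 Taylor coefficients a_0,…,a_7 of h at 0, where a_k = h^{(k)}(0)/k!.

L = 16 + (2 + 6·x + 6·x^2 + 2·x^3)·Dx + (1 + 4·x + 6·x^2 + 4·x^3 + x^4)·Dx^2  (order 2).
h: a_k = -1, 0, 8, -16, 40/3, 32/3, -2744/45, 656/5, …
ICs: h(0) = -1, h′(0) = 0.

f: a_k = -1, 0, 2, 0, -2/3, 0, 4/45, 0, …
Change of var in L_f (x↦r) gives L₀.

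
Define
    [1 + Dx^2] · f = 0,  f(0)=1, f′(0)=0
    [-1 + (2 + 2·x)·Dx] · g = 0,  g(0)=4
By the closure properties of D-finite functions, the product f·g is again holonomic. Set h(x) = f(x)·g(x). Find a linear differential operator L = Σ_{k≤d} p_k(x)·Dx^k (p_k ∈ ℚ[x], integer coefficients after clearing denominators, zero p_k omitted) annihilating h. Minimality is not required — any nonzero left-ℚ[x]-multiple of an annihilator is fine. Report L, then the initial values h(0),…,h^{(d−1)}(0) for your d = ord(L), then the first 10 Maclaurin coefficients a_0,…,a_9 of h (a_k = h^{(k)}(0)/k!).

L = (7 + 8·x + 4·x^2) + (-4 - 4·x)·Dx + (4 + 8·x + 4·x^2)·Dx^2  (order 2).
h: a_k = 4, 2, -5/2, -3/4, 25/96, 13/192, -349/11520, 401/23040, -44047/2580480, 26963/1720320, …
ICs: h(0) = 4, h′(0) = 2.

f: a_k = 1, 0, -1/2, 0, 1/24, 0, -1/720, 0, 1/40320, 0, …
g: a_k = 4, 2, -1/2, 1/4, -5/32, 7/64, -21/256, 33/512, -429/8192, 715/16384, …
L₀ := L_f ⊗_s L_g (sym. prod.), ord ≤ 2.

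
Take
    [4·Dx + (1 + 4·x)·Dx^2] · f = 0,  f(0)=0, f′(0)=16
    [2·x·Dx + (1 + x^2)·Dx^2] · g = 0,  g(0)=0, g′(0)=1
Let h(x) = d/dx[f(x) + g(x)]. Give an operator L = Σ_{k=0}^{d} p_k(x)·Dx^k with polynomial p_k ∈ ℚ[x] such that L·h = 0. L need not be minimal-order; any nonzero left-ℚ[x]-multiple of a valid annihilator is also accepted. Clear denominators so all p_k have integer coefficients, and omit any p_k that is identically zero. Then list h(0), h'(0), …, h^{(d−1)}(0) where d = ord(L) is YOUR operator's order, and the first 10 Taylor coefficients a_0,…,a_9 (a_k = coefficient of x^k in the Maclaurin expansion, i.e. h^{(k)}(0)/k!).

f: a_k = 0, 16, -32, 256/3, -256, 4096/5, -8192/3, 65536/7, -32768, 1048576/9, …
g: a_k = 0, 1, 0, -1/3, 0, 1/5, 0, -1/7, 0, 1/9, …
f+g: L₀ = lclm(L_f,L_g), ord ≤ 2+2.
Differentiate: ansatz ord ≤ ord L₀ ⇒ L.
L = (-4 - 48·x + 12·x^2 + 16·x^3) + (-17 - 8·x - 45·x^2 + 24·x^3 + 32·x^4)·Dx + (-2 - 7·x + 4·x^2 + x^3 + 6·x^4 + 8·x^5)·Dx^2  (order 2).
h: a_k = 17, -64, 255, -1024, 4097, -16384, 65535, -262144, 1048577, -4194304, …
ICs: h(0) = 17, h′(0) = -64.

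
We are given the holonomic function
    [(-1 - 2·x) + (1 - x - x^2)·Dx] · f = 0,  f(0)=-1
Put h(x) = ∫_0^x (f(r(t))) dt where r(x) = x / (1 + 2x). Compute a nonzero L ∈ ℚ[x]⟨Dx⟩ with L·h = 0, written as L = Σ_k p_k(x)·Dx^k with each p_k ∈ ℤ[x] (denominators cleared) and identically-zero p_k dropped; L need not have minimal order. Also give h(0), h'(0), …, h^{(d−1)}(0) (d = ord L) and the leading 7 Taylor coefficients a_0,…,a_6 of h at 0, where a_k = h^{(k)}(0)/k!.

L = (-1 - 4·x)·Dx + (1 + 5·x + 7·x^2 + 2·x^3)·Dx^2  (order 2).
h: a_k = 0, -1, -1/2, 0, 1/4, -3/5, 4/3, …
ICs: h(0) = 0, h′(0) = -1.

f: a_k = -1, -1, -2, -3, -5, -8, -13, …
h₀=f(r): pull back L_f along r ⇒ L₀.
∫: right-multiply L₀ by Dx.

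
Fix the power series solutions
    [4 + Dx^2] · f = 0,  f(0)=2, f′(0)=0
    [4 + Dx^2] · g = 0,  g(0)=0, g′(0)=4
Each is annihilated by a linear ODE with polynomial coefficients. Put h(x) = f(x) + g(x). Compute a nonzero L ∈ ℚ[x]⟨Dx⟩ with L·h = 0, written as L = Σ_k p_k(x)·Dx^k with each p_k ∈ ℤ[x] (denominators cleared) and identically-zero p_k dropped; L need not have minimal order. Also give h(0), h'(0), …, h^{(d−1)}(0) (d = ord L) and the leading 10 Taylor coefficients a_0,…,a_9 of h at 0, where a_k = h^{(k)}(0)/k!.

L = 4 + Dx^2  (order 2).
h: a_k = 2, 4, -4, -8/3, 4/3, 8/15, -8/45, -16/315, 4/315, 8/2835, …
ICs: h(0) = 2, h′(0) = 4.

f: a_k = 2, 0, -4, 0, 4/3, 0, -8/45, 0, 4/315, 0, …
g: a_k = 0, 4, 0, -8/3, 0, 8/15, 0, -16/315, 0, 8/2835, …
Sum ⇒ L₀ = lclm(L_f,L_g) in ℚ(x)⟨Dx⟩.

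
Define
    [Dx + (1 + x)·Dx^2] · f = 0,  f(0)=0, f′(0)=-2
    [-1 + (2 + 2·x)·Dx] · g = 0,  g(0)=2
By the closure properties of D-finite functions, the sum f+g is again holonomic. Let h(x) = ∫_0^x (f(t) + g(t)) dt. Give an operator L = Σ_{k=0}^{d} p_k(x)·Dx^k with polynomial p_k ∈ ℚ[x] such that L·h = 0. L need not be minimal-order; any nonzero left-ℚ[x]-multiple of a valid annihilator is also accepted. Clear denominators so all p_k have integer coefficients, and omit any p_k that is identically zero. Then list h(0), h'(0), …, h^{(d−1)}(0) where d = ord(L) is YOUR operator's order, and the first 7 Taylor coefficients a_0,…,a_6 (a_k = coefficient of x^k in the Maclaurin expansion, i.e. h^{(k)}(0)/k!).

f: a_k = 0, -2, 1, -2/3, 1/2, -2/5, 1/3, …
g: a_k = 2, 1, -1/4, 1/8, -5/64, 7/128, -21/512, …
f+g: L₀ = lclm(L_f,L_g), ord ≤ 2+1.
h=∫h₀ ⇒ L = L₀·Dx.
L = Dx^2 + (5 + 5·x)·Dx^3 + (2 + 4·x + 2·x^2)·Dx^4  (order 4).
h: a_k = 0, 2, -1/2, 1/4, -13/96, 27/320, -221/3840, …
ICs: h(0) = 0, h′(0) = 2, h′′(0) = -1, h′′′(0) = 3/2.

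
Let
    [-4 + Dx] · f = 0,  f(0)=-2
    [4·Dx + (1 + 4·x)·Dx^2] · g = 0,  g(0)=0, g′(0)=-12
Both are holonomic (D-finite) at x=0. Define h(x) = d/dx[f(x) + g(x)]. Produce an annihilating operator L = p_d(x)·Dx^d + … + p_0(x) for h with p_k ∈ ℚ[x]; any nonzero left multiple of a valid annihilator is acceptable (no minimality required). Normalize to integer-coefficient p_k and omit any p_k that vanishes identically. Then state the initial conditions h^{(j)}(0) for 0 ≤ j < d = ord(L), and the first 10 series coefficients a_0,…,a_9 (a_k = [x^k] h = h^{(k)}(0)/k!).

f: a_k = -2, -8, -16, -64/3, -64/3, -256/15, -512/45, -2048/315, -1024/315, -4096/2835, …
g: a_k = 0, -12, 24, -64, 192, -3072/5, 2048, -49152/7, 24576, -262144/3, …
Weyl lclm of L_f,L_g ⇒ L₀ (ord ≤ 3).
h=h₀': d/dx-closure on L₀ ⇒ L.
L = (-24 - 32·x) + (2 - 16·x - 32·x^2)·Dx + (1 + 6·x + 8·x^2)·Dx^2  (order 2).
h: a_k = -20, 16, -256, 2048/3, -9472/3, 183296/15, -2213888/45, 61923328/315, -247730176/315, 8918122496/2835, …
ICs: h(0) = -20, h′(0) = 16.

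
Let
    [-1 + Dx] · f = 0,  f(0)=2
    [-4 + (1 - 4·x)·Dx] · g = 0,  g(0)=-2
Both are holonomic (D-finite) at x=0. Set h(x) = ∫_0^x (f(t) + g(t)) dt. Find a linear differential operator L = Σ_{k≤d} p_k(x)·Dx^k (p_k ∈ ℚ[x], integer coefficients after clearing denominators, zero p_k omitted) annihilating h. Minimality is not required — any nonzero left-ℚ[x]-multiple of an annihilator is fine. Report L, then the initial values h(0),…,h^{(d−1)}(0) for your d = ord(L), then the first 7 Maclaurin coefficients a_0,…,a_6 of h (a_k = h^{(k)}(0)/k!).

L = (28 + 16·x)·Dx + (-31 - 8·x + 16·x^2)·Dx^2 + (3 - 8·x - 16·x^2)·Dx^3  (order 3).
h: a_k = 0, 0, -3, -31/3, -383/12, -6143/60, -122879/360, …
ICs: h(0) = 0, h′(0) = 0, h′′(0) = -6.

f: a_k = 2, 2, 1, 1/3, 1/12, 1/60, 1/360, …
g: a_k = -2, -8, -32, -128, -512, -2048, -8192, …
h₀=f+g: left-lcm gives L₀, ord ≤ 2.
h=∫h₀ ⇒ L = L₀·Dx.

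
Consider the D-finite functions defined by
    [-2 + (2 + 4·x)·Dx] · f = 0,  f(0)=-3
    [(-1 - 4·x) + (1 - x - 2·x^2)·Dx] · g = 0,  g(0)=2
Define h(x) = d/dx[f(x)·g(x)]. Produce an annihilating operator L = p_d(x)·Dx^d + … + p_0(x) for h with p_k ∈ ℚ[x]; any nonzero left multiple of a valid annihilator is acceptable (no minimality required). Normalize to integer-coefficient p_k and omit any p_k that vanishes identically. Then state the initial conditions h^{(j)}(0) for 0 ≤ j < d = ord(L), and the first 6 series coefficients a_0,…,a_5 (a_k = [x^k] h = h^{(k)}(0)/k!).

f: a_k = -3, -3, 3/2, -3/2, 15/8, -21/8, …
g: a_k = 2, 2, 6, 10, 22, 42, …
h₀=f·g: eliminate ⇒ L₀, order ≤ 1·1.
Differentiate: ansatz ord ≤ ord L₀ ⇒ L.
L = (7 + 48·x + 99·x^2 + 100·x^3 + 60·x^4) + (-2 - 7·x - 3·x^2 + 22·x^3 + 44·x^4 + 24·x^5)·Dx  (order 1).
h: a_k = -12, -42, -144, -345, -1875/2, -8451/4, …
ICs: h(0) = -12.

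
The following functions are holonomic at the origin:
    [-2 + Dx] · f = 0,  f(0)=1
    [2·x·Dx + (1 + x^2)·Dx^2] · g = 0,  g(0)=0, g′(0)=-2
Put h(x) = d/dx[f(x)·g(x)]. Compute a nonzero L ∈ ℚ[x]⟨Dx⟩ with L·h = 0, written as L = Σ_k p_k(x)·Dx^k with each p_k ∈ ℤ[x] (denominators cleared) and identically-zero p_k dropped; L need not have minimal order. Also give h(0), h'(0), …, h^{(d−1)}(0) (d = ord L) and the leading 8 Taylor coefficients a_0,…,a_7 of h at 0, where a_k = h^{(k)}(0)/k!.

L = (2 - 8·x + 14·x^2 - 8·x^3 + 4·x^4) + (-3 + 6·x - 11·x^2 + 6·x^3 - 4·x^4)·Dx + (1 - x + 2·x^2 - x^3 + x^4)·Dx^2  (order 2).
h: a_k = -2, -8, -10, -16/3, -2, -8/3, -26/15, 416/315, …
ICs: h(0) = -2, h′(0) = -8.

f: a_k = 1, 2, 2, 4/3, 2/3, 4/15, 4/45, 8/315, …
g: a_k = 0, -2, 0, 2/3, 0, -2/5, 0, 2/7, …
h₀=f·g: eliminate ⇒ L₀, order ≤ 1·2.
Derive L from L₀ (diff closure).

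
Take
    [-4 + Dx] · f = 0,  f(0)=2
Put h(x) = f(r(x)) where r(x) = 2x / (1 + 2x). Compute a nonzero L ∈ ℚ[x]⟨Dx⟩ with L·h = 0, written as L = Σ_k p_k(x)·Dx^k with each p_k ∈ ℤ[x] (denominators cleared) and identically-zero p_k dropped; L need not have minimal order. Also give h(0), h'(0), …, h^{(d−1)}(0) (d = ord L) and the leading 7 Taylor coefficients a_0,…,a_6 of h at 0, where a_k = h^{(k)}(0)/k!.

f: a_k = 2, 8, 16, 64/3, 64/3, 256/15, 512/45, …
h₀=f(r): pull back L_f along r ⇒ L₀.
L = -8 + (1 + 4·x + 4·x^2)·Dx  (order 1).
h: a_k = 2, 16, 32, -64/3, -128/3, 1792/15, -5632/45, …
ICs: h(0) = 2.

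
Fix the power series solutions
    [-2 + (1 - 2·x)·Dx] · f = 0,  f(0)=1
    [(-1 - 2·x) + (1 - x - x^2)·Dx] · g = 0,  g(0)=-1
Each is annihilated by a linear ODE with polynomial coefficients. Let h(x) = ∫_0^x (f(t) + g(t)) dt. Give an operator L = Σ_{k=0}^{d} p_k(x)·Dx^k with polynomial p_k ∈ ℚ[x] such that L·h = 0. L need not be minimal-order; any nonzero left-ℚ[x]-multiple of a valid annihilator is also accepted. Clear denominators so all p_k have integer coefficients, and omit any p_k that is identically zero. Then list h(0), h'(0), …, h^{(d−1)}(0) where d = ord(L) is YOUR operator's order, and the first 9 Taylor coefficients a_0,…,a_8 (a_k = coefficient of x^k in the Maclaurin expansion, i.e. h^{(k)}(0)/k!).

f: a_k = 1, 2, 4, 8, 16, 32, 64, 128, 256, …
g: a_k = -1, -1, -2, -3, -5, -8, -13, -21, -34, …
L₀ := lclm(L_f,L_g); ord L₀ ≤ 1+1.
Integrate: L := L₀·Dx.
L = (-12·x + 12·x^2 - 8·x^3)·Dx + (4 - 6·x - 6·x^2 + 16·x^3 - 16·x^4)·Dx^2 + (-1 + 5·x - 9·x^2 + 6·x^3 + 2·x^4 - 4·x^5)·Dx^3  (order 3).
h: a_k = 0, 0, 1/2, 2/3, 5/4, 11/5, 4, 51/7, 107/8, …
ICs: h(0) = 0, h′(0) = 0, h′′(0) = 1.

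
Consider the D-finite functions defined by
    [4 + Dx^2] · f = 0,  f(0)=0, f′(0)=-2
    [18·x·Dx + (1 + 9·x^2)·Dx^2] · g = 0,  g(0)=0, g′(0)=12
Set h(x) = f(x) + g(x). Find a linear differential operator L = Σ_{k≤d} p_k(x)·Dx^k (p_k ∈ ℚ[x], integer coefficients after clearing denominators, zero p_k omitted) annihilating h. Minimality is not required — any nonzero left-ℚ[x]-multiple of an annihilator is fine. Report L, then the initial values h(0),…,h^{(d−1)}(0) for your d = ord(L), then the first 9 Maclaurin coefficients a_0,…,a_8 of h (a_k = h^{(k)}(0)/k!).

f: a_k = 0, -2, 0, 4/3, 0, -4/15, 0, 8/315, 0, …
g: a_k = 0, 12, 0, -36, 0, 972/5, 0, -8748/7, 0, …
Sum ⇒ L₀ = lclm(L_f,L_g) in ℚ(x)⟨Dx⟩.
L = (-3744·x + 37584·x^3 + 11664·x^5)·Dx + (-28 + 864·x^2 + 10692·x^4 + 5832·x^6)·Dx^2 + (-936·x + 9396·x^3 + 2916·x^5)·Dx^3 + (-7 + 216·x^2 + 2673·x^4 + 1458·x^6)·Dx^4  (order 4).
h: a_k = 0, 10, 0, -104/3, 0, 2912/15, 0, -56236/45, 0, …
ICs: h(0) = 0, h′(0) = 10, h′′(0) = 0, h′′′(0) = -208.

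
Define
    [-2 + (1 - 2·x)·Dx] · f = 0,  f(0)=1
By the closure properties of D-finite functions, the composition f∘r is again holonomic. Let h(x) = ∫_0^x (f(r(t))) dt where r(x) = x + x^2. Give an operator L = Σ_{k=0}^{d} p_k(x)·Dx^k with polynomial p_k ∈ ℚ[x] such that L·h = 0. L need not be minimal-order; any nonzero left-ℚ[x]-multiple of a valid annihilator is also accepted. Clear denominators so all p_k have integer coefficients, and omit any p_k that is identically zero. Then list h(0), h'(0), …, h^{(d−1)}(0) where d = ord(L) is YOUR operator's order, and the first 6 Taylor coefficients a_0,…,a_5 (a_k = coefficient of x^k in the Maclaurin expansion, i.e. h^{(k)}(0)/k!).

f: a_k = 1, 2, 4, 8, 16, 32, …
Substitute x→r, Dx→(1/r')Dx; clear ⇒ L₀.
∫: right-multiply L₀ by Dx.
L = (2 + 4·x)·Dx + (-1 + 2·x + 2·x^2)·Dx^2  (order 2).
h: a_k = 0, 1, 1, 2, 4, 44/5, …
ICs: h(0) = 0, h′(0) = 1.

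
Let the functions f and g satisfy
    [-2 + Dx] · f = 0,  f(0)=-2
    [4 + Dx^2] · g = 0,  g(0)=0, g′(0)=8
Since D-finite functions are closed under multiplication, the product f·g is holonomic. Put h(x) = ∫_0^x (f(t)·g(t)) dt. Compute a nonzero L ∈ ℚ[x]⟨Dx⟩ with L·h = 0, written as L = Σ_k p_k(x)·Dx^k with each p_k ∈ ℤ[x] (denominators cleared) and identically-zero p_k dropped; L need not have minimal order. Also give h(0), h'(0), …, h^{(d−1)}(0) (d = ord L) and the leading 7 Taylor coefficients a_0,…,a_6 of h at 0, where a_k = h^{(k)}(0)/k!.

L = 8·Dx - 4·Dx^2 + Dx^3  (order 3).
h: a_k = 0, 0, -8, -32/3, -16/3, 0, 64/45, …
ICs: h(0) = 0, h′(0) = 0, h′′(0) = -16.

f: a_k = -2, -4, -4, -8/3, -4/3, -8/15, -8/45, …
g: a_k = 0, 8, 0, -16/3, 0, 16/15, 0, …
Sym-product of L_f,L_g gives L₀ (≤ ord 2).
h=∫₀ˣh₀: take L = L₀·Dx.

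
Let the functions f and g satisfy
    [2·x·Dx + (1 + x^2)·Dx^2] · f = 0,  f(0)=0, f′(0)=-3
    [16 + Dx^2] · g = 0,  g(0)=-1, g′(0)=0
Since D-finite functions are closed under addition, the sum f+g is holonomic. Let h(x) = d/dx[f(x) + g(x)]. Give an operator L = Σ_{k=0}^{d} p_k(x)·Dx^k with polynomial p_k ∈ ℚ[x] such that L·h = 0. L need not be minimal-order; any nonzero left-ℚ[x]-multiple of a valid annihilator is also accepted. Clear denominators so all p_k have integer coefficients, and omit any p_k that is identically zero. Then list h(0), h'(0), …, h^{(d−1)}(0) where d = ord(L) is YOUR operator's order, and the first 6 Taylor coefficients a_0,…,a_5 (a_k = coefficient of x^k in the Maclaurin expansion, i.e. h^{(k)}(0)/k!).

f: a_k = 0, -3, 0, 1, 0, -3/5, …
g: a_k = -1, 0, 8, 0, -32/3, 0, …
L₀ := lclm(L_f,L_g); ord L₀ ≤ 2+2.
h₀' ⇒ L via d/dx closure of L₀.
L = (64·x + 704·x^3 + 256·x^5) + (112 + 416·x^2 + 432·x^4 + 128·x^6)·Dx + (4·x + 44·x^3 + 16·x^5)·Dx^2 + (7 + 26·x^2 + 27·x^4 + 8·x^6)·Dx^3  (order 3).
h: a_k = -3, 16, 3, -128/3, -3, 512/15, …
ICs: h(0) = -3, h′(0) = 16, h′′(0) = 6.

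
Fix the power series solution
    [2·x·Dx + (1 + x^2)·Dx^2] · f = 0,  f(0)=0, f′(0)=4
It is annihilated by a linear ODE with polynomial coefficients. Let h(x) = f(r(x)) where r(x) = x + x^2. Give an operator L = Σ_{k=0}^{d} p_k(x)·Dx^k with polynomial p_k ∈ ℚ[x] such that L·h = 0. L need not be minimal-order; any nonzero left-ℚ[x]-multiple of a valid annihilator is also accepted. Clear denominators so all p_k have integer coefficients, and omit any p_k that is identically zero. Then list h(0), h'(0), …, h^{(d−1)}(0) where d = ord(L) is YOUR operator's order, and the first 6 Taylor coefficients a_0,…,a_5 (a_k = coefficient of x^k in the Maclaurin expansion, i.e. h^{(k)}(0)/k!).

L = (-2 + 2·x + 8·x^2 + 12·x^3 + 6·x^4)·Dx + (1 + 2·x + x^2 + 4·x^3 + 5·x^4 + 2·x^5)·Dx^2  (order 2).
h: a_k = 0, 4, 4, -4/3, -4, -16/5, …
ICs: h(0) = 0, h′(0) = 4.

f: a_k = 0, 4, 0, -4/3, 0, 4/5, …
Substitute x→r, Dx→(1/r')Dx; clear ⇒ L₀.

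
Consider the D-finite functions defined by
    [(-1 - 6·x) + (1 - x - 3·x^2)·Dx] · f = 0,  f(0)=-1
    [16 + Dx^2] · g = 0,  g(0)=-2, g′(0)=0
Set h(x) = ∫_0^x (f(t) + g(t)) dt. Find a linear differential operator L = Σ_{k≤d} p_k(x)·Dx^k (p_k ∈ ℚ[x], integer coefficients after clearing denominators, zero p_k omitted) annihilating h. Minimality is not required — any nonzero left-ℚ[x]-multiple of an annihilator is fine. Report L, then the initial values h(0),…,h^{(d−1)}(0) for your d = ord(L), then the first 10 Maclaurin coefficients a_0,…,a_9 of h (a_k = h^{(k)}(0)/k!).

f: a_k = -1, -1, -4, -7, -19, -40, -97, -217, -508, -1159, …
g: a_k = -2, 0, 16, 0, -64/3, 0, 512/45, 0, -1024/315, 0, …
f+g: L₀ = lclm(L_f,L_g), ord ≤ 1+2.
∫: right-multiply L₀ by Dx.
L = (464 + 2816·x + 416·x^2 + 2112·x^3 + 5760·x^4 + 6912·x^5)·Dx + (-192 + 304·x + 672·x^2 - 1312·x^3 - 1008·x^4 + 3456·x^5 + 3456·x^6)·Dx^2 + (29 + 176·x + 26·x^2 + 132·x^3 + 360·x^4 + 432·x^5)·Dx^3 + (-12 + 19·x + 42·x^2 - 82·x^3 - 63·x^4 + 216·x^5 + 216·x^6)·Dx^4  (order 4).
h: a_k = 0, -3, -1/2, 4, -7/4, -121/15, -20/3, -3853/315, -217/8, -161044/2835, …
ICs: h(0) = 0, h′(0) = -3, h′′(0) = -1, h′′′(0) = 24.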